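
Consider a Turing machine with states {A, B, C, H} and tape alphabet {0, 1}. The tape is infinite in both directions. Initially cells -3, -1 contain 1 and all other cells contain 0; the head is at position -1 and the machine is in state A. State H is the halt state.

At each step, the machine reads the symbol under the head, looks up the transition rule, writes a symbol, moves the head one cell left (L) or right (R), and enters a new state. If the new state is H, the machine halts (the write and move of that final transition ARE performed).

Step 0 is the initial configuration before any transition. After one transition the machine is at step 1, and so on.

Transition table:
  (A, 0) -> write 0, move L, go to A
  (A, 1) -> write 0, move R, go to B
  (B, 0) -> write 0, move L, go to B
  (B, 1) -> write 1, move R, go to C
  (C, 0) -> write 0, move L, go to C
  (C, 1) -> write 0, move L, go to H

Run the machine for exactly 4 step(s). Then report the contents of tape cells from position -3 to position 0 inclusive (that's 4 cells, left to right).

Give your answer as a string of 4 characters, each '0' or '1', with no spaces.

Step 1: in state A at pos -1, read 1 -> (A,1)->write 0,move R,goto B. Now: state=B, head=0, tape[-4..1]=010000 (head:     ^)
Step 2: in state B at pos 0, read 0 -> (B,0)->write 0,move L,goto B. Now: state=B, head=-1, tape[-4..1]=010000 (head:    ^)
Step 3: in state B at pos -1, read 0 -> (B,0)->write 0,move L,goto B. Now: state=B, head=-2, tape[-4..1]=010000 (head:   ^)
Step 4: in state B at pos -2, read 0 -> (B,0)->write 0,move L,goto B. Now: state=B, head=-3, tape[-4..1]=010000 (head:  ^)

Answer: 1000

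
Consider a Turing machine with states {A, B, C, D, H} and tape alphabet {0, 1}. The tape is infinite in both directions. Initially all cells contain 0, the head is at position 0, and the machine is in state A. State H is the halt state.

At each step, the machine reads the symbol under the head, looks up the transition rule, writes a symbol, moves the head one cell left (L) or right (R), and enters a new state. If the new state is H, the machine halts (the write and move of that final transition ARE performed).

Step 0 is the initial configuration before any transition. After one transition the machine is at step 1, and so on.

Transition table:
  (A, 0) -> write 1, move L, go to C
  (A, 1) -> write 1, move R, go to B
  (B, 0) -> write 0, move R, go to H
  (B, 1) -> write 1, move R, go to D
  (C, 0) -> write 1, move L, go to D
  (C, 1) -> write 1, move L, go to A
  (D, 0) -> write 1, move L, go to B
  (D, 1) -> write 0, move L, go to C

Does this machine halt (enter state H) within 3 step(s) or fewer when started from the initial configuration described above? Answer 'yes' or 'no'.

Answer: no

Derivation:
Step 1: in state A at pos 0, read 0 -> (A,0)->write 1,move L,goto C. Now: state=C, head=-1, tape[-2..1]=0010 (head:  ^)
Step 2: in state C at pos -1, read 0 -> (C,0)->write 1,move L,goto D. Now: state=D, head=-2, tape[-3..1]=00110 (head:  ^)
Step 3: in state D at pos -2, read 0 -> (D,0)->write 1,move L,goto B. Now: state=B, head=-3, tape[-4..1]=001110 (head:  ^)
After 3 step(s): state = B (not H) -> not halted within 3 -> no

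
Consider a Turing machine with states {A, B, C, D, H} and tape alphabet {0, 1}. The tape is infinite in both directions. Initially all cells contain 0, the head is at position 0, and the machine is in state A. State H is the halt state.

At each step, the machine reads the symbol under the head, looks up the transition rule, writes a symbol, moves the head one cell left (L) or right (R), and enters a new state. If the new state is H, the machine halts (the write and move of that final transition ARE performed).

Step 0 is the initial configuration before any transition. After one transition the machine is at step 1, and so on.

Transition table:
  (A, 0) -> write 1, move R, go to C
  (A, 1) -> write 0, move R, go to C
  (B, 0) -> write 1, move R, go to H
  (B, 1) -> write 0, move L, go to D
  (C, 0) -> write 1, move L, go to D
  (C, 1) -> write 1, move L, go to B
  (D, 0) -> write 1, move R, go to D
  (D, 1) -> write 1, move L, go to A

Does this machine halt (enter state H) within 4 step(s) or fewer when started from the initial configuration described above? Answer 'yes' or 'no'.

Answer: no

Derivation:
Step 1: in state A at pos 0, read 0 -> (A,0)->write 1,move R,goto C. Now: state=C, head=1, tape[-1..2]=0100 (head:   ^)
Step 2: in state C at pos 1, read 0 -> (C,0)->write 1,move L,goto D. Now: state=D, head=0, tape[-1..2]=0110 (head:  ^)
Step 3: in state D at pos 0, read 1 -> (D,1)->write 1,move L,goto A. Now: state=A, head=-1, tape[-2..2]=00110 (head:  ^)
Step 4: in state A at pos -1, read 0 -> (A,0)->write 1,move R,goto C. Now: state=C, head=0, tape[-2..2]=01110 (head:   ^)
After 4 step(s): state = C (not H) -> not halted within 4 -> no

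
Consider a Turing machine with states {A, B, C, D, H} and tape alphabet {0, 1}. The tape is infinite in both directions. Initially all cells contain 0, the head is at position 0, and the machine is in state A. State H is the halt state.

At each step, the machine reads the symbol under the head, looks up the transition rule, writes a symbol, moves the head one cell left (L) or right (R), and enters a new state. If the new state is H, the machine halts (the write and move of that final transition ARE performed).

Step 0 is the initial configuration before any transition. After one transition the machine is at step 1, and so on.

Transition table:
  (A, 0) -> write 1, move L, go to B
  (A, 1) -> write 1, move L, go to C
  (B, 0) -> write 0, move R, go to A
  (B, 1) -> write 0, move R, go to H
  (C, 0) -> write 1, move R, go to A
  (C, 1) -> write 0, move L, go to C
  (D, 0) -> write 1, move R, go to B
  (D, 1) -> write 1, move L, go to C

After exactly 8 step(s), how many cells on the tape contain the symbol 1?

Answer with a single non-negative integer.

Step 1: in state A at pos 0, read 0 -> (A,0)->write 1,move L,goto B. Now: state=B, head=-1, tape[-2..1]=0010 (head:  ^)
Step 2: in state B at pos -1, read 0 -> (B,0)->write 0,move R,goto A. Now: state=A, head=0, tape[-2..1]=0010 (head:   ^)
Step 3: in state A at pos 0, read 1 -> (A,1)->write 1,move L,goto C. Now: state=C, head=-1, tape[-2..1]=0010 (head:  ^)
Step 4: in state C at pos -1, read 0 -> (C,0)->write 1,move R,goto A. Now: state=A, head=0, tape[-2..1]=0110 (head:   ^)
Step 5: in state A at pos 0, read 1 -> (A,1)->write 1,move L,goto C. Now: state=C, head=-1, tape[-2..1]=0110 (head:  ^)
Step 6: in state C at pos -1, read 1 -> (C,1)->write 0,move L,goto C. Now: state=C, head=-2, tape[-3..1]=00010 (head:  ^)
Step 7: in state C at pos -2, read 0 -> (C,0)->write 1,move R,goto A. Now: state=A, head=-1, tape[-3..1]=01010 (head:   ^)
Step 8: in state A at pos -1, read 0 -> (A,0)->write 1,move L,goto B. Now: state=B, head=-2, tape[-3..1]=01110 (head:  ^)
Cells containing 1 after step 8: {-2, -1, 0} -> 3 cell(s)

Answer: 3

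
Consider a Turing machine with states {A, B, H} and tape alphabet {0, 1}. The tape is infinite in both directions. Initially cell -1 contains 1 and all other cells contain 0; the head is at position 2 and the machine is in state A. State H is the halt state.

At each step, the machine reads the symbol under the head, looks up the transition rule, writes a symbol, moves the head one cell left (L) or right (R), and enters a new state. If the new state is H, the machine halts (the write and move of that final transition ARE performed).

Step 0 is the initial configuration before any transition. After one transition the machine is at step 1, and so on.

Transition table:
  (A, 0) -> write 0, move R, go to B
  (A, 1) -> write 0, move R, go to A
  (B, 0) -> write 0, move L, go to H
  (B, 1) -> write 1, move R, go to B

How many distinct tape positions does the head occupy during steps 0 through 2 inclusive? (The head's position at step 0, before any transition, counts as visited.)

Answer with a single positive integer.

Step 1: in state A at pos 2, read 0 -> (A,0)->write 0,move R,goto B. Now: state=B, head=3, tape[-2..4]=0100000 (head:      ^)
Step 2: in state B at pos 3, read 0 -> (B,0)->write 0,move L,goto H. Now: state=H, head=2, tape[-2..4]=0100000 (head:     ^)
Head positions at steps 0..2: starting at 2, distinct positions visited = {2, 3} -> 2 position(s)

Answer: 2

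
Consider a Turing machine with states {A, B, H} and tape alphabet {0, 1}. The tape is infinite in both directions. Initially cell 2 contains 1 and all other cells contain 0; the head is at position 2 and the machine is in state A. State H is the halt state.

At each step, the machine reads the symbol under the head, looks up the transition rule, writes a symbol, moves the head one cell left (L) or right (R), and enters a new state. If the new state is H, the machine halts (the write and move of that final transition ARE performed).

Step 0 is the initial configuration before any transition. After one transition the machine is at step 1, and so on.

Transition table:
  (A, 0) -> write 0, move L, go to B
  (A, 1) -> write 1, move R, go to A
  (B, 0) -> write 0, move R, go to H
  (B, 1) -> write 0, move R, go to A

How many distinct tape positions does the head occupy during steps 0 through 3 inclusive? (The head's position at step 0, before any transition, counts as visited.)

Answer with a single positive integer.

Step 1: in state A at pos 2, read 1 -> (A,1)->write 1,move R,goto A. Now: state=A, head=3, tape[1..4]=0100 (head:   ^)
Step 2: in state A at pos 3, read 0 -> (A,0)->write 0,move L,goto B. Now: state=B, head=2, tape[1..4]=0100 (head:  ^)
Step 3: in state B at pos 2, read 1 -> (B,1)->write 0,move R,goto A. Now: state=A, head=3, tape[1..4]=0000 (head:   ^)
Head positions at steps 0..3: starting at 2, distinct positions visited = {2, 3} -> 2 position(s)

Answer: 2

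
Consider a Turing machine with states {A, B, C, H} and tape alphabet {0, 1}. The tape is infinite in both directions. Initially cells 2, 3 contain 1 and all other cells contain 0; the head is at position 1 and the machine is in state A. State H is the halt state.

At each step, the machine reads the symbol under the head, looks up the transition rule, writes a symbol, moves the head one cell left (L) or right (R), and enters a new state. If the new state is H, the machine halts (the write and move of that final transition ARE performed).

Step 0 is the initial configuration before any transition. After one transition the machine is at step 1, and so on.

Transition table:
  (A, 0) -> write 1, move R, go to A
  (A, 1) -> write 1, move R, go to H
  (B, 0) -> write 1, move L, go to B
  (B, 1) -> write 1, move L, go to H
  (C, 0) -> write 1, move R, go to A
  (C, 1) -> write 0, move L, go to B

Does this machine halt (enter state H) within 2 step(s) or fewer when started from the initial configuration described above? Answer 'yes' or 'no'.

Answer: yes

Derivation:
Step 1: in state A at pos 1, read 0 -> (A,0)->write 1,move R,goto A. Now: state=A, head=2, tape[0..4]=01110 (head:   ^)
Step 2: in state A at pos 2, read 1 -> (A,1)->write 1,move R,goto H. Now: state=H, head=3, tape[0..4]=01110 (head:    ^)
State H reached at step 2; 2 <= 2 -> yes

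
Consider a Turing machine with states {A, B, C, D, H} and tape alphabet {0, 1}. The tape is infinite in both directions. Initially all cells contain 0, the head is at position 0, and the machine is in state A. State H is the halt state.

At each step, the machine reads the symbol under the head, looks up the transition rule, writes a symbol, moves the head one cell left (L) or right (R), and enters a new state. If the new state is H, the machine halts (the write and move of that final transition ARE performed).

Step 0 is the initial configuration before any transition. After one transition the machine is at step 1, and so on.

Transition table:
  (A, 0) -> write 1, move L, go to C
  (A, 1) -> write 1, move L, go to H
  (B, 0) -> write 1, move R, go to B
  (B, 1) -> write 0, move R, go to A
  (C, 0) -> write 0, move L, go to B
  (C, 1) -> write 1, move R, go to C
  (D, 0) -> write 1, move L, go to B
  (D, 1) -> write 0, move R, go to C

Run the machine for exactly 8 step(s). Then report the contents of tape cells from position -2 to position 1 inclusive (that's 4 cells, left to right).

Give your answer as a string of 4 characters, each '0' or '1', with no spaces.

Step 1: in state A at pos 0, read 0 -> (A,0)->write 1,move L,goto C. Now: state=C, head=-1, tape[-2..1]=0010 (head:  ^)
Step 2: in state C at pos -1, read 0 -> (C,0)->write 0,move L,goto B. Now: state=B, head=-2, tape[-3..1]=00010 (head:  ^)
Step 3: in state B at pos -2, read 0 -> (B,0)->write 1,move R,goto B. Now: state=B, head=-1, tape[-3..1]=01010 (head:   ^)
Step 4: in state B at pos -1, read 0 -> (B,0)->write 1,move R,goto B. Now: state=B, head=0, tape[-3..1]=01110 (head:    ^)
Step 5: in state B at pos 0, read 1 -> (B,1)->write 0,move R,goto A. Now: state=A, head=1, tape[-3..2]=011000 (head:     ^)
Step 6: in state A at pos 1, read 0 -> (A,0)->write 1,move L,goto C. Now: state=C, head=0, tape[-3..2]=011010 (head:    ^)
Step 7: in state C at pos 0, read 0 -> (C,0)->write 0,move L,goto B. Now: state=B, head=-1, tape[-3..2]=011010 (head:   ^)
Step 8: in state B at pos -1, read 1 -> (B,1)->write 0,move R,goto A. Now: state=A, head=0, tape[-3..2]=010010 (head:    ^)

Answer: 1001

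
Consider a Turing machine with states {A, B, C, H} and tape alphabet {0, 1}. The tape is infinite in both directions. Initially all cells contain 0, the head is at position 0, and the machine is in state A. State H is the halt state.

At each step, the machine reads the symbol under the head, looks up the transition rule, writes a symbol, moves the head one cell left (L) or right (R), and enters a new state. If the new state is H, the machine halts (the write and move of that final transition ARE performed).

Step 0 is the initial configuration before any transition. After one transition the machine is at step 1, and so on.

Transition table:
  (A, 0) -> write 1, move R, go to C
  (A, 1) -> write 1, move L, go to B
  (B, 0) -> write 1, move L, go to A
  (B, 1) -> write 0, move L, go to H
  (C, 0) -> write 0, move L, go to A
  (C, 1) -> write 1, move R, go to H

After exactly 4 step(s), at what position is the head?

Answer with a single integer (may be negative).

Answer: -2

Derivation:
Step 1: in state A at pos 0, read 0 -> (A,0)->write 1,move R,goto C. Now: state=C, head=1, tape[-1..2]=0100 (head:   ^)
Step 2: in state C at pos 1, read 0 -> (C,0)->write 0,move L,goto A. Now: state=A, head=0, tape[-1..2]=0100 (head:  ^)
Step 3: in state A at pos 0, read 1 -> (A,1)->write 1,move L,goto B. Now: state=B, head=-1, tape[-2..2]=00100 (head:  ^)
Step 4: in state B at pos -1, read 0 -> (B,0)->write 1,move L,goto A. Now: state=A, head=-2, tape[-3..2]=001100 (head:  ^)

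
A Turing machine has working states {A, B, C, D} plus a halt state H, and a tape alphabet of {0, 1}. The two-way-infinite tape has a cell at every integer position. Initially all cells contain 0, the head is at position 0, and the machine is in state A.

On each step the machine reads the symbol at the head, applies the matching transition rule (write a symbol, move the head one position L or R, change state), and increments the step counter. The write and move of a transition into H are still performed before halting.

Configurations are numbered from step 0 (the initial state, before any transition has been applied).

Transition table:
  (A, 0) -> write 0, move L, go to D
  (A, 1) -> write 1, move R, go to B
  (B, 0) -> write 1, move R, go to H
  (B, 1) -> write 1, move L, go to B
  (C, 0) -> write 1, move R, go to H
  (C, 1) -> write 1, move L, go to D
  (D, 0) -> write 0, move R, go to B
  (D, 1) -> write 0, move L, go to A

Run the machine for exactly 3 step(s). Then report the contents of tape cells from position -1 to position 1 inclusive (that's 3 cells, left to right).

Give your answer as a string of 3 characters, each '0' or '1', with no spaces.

Step 1: in state A at pos 0, read 0 -> (A,0)->write 0,move L,goto D. Now: state=D, head=-1, tape[-2..1]=0000 (head:  ^)
Step 2: in state D at pos -1, read 0 -> (D,0)->write 0,move R,goto B. Now: state=B, head=0, tape[-2..1]=0000 (head:   ^)
Step 3: in state B at pos 0, read 0 -> (B,0)->write 1,move R,goto H. Now: state=H, head=1, tape[-2..2]=00100 (head:    ^)

Answer: 010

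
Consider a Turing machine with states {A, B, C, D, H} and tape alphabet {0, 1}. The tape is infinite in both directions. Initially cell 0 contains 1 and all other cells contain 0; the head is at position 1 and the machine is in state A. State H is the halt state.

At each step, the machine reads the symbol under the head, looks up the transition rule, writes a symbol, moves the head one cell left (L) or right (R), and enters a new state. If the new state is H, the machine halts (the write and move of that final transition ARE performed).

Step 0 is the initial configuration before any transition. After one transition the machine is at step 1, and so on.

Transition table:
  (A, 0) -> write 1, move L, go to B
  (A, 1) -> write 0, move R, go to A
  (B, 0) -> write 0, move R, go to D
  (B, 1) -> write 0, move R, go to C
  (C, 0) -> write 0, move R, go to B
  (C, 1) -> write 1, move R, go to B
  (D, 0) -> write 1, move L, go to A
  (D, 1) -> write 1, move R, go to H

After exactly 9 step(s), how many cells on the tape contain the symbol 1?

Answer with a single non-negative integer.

Answer: 1

Derivation:
Step 1: in state A at pos 1, read 0 -> (A,0)->write 1,move L,goto B. Now: state=B, head=0, tape[-1..2]=0110 (head:  ^)
Step 2: in state B at pos 0, read 1 -> (B,1)->write 0,move R,goto C. Now: state=C, head=1, tape[-1..2]=0010 (head:   ^)
Step 3: in state C at pos 1, read 1 -> (C,1)->write 1,move R,goto B. Now: state=B, head=2, tape[-1..3]=00100 (head:    ^)
Step 4: in state B at pos 2, read 0 -> (B,0)->write 0,move R,goto D. Now: state=D, head=3, tape[-1..4]=001000 (head:     ^)
Step 5: in state D at pos 3, read 0 -> (D,0)->write 1,move L,goto A. Now: state=A, head=2, tape[-1..4]=001010 (head:    ^)
Step 6: in state A at pos 2, read 0 -> (A,0)->write 1,move L,goto B. Now: state=B, head=1, tape[-1..4]=001110 (head:   ^)
Step 7: in state B at pos 1, read 1 -> (B,1)->write 0,move R,goto C. Now: state=C, head=2, tape[-1..4]=000110 (head:    ^)
Step 8: in state C at pos 2, read 1 -> (C,1)->write 1,move R,goto B. Now: state=B, head=3, tape[-1..4]=000110 (head:     ^)
Step 9: in state B at pos 3, read 1 -> (B,1)->write 0,move R,goto C. Now: state=C, head=4, tape[-1..5]=0001000 (head:      ^)
Cells containing 1 after step 9: {2} -> 1 cell(s)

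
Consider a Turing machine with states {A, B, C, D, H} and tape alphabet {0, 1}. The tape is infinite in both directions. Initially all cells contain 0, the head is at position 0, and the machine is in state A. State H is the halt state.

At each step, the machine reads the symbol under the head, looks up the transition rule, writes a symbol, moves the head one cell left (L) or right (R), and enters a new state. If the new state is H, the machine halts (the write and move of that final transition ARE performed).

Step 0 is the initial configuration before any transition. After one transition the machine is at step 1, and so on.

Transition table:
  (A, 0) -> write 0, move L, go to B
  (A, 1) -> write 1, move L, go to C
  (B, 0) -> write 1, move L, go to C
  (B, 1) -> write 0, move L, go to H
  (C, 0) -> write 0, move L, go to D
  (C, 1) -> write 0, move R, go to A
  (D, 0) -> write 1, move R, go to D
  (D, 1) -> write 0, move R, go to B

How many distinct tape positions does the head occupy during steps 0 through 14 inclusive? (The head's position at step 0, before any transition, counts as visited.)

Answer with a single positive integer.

Step 1: in state A at pos 0, read 0 -> (A,0)->write 0,move L,goto B. Now: state=B, head=-1, tape[-2..1]=0000 (head:  ^)
Step 2: in state B at pos -1, read 0 -> (B,0)->write 1,move L,goto C. Now: state=C, head=-2, tape[-3..1]=00100 (head:  ^)
Step 3: in state C at pos -2, read 0 -> (C,0)->write 0,move L,goto D. Now: state=D, head=-3, tape[-4..1]=000100 (head:  ^)
Step 4: in state D at pos -3, read 0 -> (D,0)->write 1,move R,goto D. Now: state=D, head=-2, tape[-4..1]=010100 (head:   ^)
Step 5: in state D at pos -2, read 0 -> (D,0)->write 1,move R,goto D. Now: state=D, head=-1, tape[-4..1]=011100 (head:    ^)
Step 6: in state D at pos -1, read 1 -> (D,1)->write 0,move R,goto B. Now: state=B, head=0, tape[-4..1]=011000 (head:     ^)
Step 7: in state B at pos 0, read 0 -> (B,0)->write 1,move L,goto C. Now: state=C, head=-1, tape[-4..1]=011010 (head:    ^)
Step 8: in state C at pos -1, read 0 -> (C,0)->write 0,move L,goto D. Now: state=D, head=-2, tape[-4..1]=011010 (head:   ^)
Step 9: in state D at pos -2, read 1 -> (D,1)->write 0,move R,goto B. Now: state=B, head=-1, tape[-4..1]=010010 (head:    ^)
Step 10: in state B at pos -1, read 0 -> (B,0)->write 1,move L,goto C. Now: state=C, head=-2, tape[-4..1]=010110 (head:   ^)
Step 11: in state C at pos -2, read 0 -> (C,0)->write 0,move L,goto D. Now: state=D, head=-3, tape[-4..1]=010110 (head:  ^)
Step 12: in state D at pos -3, read 1 -> (D,1)->write 0,move R,goto B. Now: state=B, head=-2, tape[-4..1]=000110 (head:   ^)
Step 13: in state B at pos -2, read 0 -> (B,0)->write 1,move L,goto C. Now: state=C, head=-3, tape[-4..1]=001110 (head:  ^)
Step 14: in state C at pos -3, read 0 -> (C,0)->write 0,move L,goto D. Now: state=D, head=-4, tape[-5..1]=0001110 (head:  ^)
Head positions at steps 0..14: starting at 0, distinct positions visited = {-4, -3, -2, -1, 0} -> 5 position(s)

Answer: 5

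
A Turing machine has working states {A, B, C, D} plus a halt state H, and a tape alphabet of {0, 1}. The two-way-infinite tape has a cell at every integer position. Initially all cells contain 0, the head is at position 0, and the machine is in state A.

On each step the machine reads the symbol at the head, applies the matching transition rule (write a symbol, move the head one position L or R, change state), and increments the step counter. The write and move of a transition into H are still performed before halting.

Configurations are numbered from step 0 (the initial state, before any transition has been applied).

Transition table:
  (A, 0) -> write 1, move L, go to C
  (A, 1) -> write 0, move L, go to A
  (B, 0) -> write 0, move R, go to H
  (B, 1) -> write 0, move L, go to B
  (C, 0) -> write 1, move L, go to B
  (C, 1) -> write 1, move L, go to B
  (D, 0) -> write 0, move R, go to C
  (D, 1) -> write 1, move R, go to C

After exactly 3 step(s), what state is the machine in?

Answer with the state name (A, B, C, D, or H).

Answer: H

Derivation:
Step 1: in state A at pos 0, read 0 -> (A,0)->write 1,move L,goto C. Now: state=C, head=-1, tape[-2..1]=0010 (head:  ^)
Step 2: in state C at pos -1, read 0 -> (C,0)->write 1,move L,goto B. Now: state=B, head=-2, tape[-3..1]=00110 (head:  ^)
Step 3: in state B at pos -2, read 0 -> (B,0)->write 0,move R,goto H. Now: state=H, head=-1, tape[-3..1]=00110 (head:   ^)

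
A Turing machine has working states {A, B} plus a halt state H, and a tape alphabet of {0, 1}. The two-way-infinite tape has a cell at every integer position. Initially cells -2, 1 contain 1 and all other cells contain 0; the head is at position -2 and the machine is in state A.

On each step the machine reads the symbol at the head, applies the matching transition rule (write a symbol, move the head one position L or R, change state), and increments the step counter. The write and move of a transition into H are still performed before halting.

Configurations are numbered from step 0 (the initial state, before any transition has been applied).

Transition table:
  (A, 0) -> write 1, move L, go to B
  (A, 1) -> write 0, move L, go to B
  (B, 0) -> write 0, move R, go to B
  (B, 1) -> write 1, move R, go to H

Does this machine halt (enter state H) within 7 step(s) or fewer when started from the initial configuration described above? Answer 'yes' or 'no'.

Step 1: in state A at pos -2, read 1 -> (A,1)->write 0,move L,goto B. Now: state=B, head=-3, tape[-4..2]=0000010 (head:  ^)
Step 2: in state B at pos -3, read 0 -> (B,0)->write 0,move R,goto B. Now: state=B, head=-2, tape[-4..2]=0000010 (head:   ^)
Step 3: in state B at pos -2, read 0 -> (B,0)->write 0,move R,goto B. Now: state=B, head=-1, tape[-4..2]=0000010 (head:    ^)
Step 4: in state B at pos -1, read 0 -> (B,0)->write 0,move R,goto B. Now: state=B, head=0, tape[-4..2]=0000010 (head:     ^)
Step 5: in state B at pos 0, read 0 -> (B,0)->write 0,move R,goto B. Now: state=B, head=1, tape[-4..2]=0000010 (head:      ^)
Step 6: in state B at pos 1, read 1 -> (B,1)->write 1,move R,goto H. Now: state=H, head=2, tape[-4..3]=00000100 (head:       ^)
State H reached at step 6; 6 <= 7 -> yes

Answer: yes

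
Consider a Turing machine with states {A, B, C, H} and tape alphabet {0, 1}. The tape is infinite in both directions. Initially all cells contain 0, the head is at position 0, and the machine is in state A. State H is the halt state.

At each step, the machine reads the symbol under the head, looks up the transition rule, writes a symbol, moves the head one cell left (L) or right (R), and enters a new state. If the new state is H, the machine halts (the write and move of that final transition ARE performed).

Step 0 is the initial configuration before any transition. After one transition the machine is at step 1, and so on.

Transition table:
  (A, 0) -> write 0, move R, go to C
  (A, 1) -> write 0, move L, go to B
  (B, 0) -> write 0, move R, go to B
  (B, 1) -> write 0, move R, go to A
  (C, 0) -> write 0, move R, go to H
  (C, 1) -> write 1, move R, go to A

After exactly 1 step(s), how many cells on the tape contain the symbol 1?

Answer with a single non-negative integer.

Step 1: in state A at pos 0, read 0 -> (A,0)->write 0,move R,goto C. Now: state=C, head=1, tape[-1..2]=0000 (head:   ^)
No cell contains 1 after step 1 -> 0 cell(s)

Answer: 0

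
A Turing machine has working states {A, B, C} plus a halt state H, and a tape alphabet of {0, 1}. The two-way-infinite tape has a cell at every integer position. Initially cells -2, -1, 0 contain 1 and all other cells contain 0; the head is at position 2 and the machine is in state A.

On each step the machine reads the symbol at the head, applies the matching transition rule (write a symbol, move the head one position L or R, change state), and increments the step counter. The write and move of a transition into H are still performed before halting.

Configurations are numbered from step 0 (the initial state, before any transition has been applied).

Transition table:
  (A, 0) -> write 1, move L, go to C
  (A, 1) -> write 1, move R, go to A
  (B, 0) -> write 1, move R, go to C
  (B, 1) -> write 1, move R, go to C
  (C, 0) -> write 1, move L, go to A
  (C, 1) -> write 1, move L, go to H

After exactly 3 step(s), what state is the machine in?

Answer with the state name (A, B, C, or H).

Answer: A

Derivation:
Step 1: in state A at pos 2, read 0 -> (A,0)->write 1,move L,goto C. Now: state=C, head=1, tape[-3..3]=0111010 (head:     ^)
Step 2: in state C at pos 1, read 0 -> (C,0)->write 1,move L,goto A. Now: state=A, head=0, tape[-3..3]=0111110 (head:    ^)
Step 3: in state A at pos 0, read 1 -> (A,1)->write 1,move R,goto A. Now: state=A, head=1, tape[-3..3]=0111110 (head:     ^)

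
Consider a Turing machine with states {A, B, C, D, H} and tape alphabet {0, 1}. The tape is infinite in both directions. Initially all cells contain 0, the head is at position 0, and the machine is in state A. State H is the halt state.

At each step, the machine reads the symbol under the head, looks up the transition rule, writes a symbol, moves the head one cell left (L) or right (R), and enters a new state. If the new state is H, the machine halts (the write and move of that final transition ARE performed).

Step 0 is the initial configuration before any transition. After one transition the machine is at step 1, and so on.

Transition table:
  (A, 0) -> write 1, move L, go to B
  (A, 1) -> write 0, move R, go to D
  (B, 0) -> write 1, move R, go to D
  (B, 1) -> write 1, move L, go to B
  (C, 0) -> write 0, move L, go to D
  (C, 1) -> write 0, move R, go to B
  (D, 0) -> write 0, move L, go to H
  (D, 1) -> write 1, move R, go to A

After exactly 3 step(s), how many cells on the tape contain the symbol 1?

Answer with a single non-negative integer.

Step 1: in state A at pos 0, read 0 -> (A,0)->write 1,move L,goto B. Now: state=B, head=-1, tape[-2..1]=0010 (head:  ^)
Step 2: in state B at pos -1, read 0 -> (B,0)->write 1,move R,goto D. Now: state=D, head=0, tape[-2..1]=0110 (head:   ^)
Step 3: in state D at pos 0, read 1 -> (D,1)->write 1,move R,goto A. Now: state=A, head=1, tape[-2..2]=01100 (head:    ^)
Cells containing 1 after step 3: {-1, 0} -> 2 cell(s)

Answer: 2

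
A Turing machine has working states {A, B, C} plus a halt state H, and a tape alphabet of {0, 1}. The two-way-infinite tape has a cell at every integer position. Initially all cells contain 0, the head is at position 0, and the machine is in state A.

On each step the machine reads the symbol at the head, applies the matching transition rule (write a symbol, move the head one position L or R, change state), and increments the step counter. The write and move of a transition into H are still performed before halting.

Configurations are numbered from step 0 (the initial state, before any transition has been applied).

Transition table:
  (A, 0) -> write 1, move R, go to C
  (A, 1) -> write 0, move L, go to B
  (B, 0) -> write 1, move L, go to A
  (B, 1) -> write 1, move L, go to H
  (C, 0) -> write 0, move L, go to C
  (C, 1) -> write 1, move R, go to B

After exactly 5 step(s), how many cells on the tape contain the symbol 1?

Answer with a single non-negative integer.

Step 1: in state A at pos 0, read 0 -> (A,0)->write 1,move R,goto C. Now: state=C, head=1, tape[-1..2]=0100 (head:   ^)
Step 2: in state C at pos 1, read 0 -> (C,0)->write 0,move L,goto C. Now: state=C, head=0, tape[-1..2]=0100 (head:  ^)
Step 3: in state C at pos 0, read 1 -> (C,1)->write 1,move R,goto B. Now: state=B, head=1, tape[-1..2]=0100 (head:   ^)
Step 4: in state B at pos 1, read 0 -> (B,0)->write 1,move L,goto A. Now: state=A, head=0, tape[-1..2]=0110 (head:  ^)
Step 5: in state A at pos 0, read 1 -> (A,1)->write 0,move L,goto B. Now: state=B, head=-1, tape[-2..2]=00010 (head:  ^)
Cells containing 1 after step 5: {1} -> 1 cell(s)

Answer: 1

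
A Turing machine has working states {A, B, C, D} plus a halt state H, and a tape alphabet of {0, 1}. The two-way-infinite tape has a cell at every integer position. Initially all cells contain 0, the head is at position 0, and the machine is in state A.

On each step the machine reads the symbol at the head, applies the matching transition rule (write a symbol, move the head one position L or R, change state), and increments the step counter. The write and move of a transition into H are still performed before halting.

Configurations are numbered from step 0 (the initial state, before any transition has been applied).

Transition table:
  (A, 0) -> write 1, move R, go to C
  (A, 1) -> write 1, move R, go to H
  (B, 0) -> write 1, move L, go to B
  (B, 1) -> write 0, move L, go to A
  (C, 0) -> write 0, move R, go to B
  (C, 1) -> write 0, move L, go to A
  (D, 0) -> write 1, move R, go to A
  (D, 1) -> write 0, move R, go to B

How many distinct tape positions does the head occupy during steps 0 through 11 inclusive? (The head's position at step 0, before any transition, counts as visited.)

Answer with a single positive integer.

Answer: 4

Derivation:
Step 1: in state A at pos 0, read 0 -> (A,0)->write 1,move R,goto C. Now: state=C, head=1, tape[-1..2]=0100 (head:   ^)
Step 2: in state C at pos 1, read 0 -> (C,0)->write 0,move R,goto B. Now: state=B, head=2, tape[-1..3]=01000 (head:    ^)
Step 3: in state B at pos 2, read 0 -> (B,0)->write 1,move L,goto B. Now: state=B, head=1, tape[-1..3]=01010 (head:   ^)
Step 4: in state B at pos 1, read 0 -> (B,0)->write 1,move L,goto B. Now: state=B, head=0, tape[-1..3]=01110 (head:  ^)
Step 5: in state B at pos 0, read 1 -> (B,1)->write 0,move L,goto A. Now: state=A, head=-1, tape[-2..3]=000110 (head:  ^)
Step 6: in state A at pos -1, read 0 -> (A,0)->write 1,move R,goto C. Now: state=C, head=0, tape[-2..3]=010110 (head:   ^)
Step 7: in state C at pos 0, read 0 -> (C,0)->write 0,move R,goto B. Now: state=B, head=1, tape[-2..3]=010110 (head:    ^)
Step 8: in state B at pos 1, read 1 -> (B,1)->write 0,move L,goto A. Now: state=A, head=0, tape[-2..3]=010010 (head:   ^)
Step 9: in state A at pos 0, read 0 -> (A,0)->write 1,move R,goto C. Now: state=C, head=1, tape[-2..3]=011010 (head:    ^)
Step 10: in state C at pos 1, read 0 -> (C,0)->write 0,move R,goto B. Now: state=B, head=2, tape[-2..3]=011010 (head:     ^)
Step 11: in state B at pos 2, read 1 -> (B,1)->write 0,move L,goto A. Now: state=A, head=1, tape[-2..3]=011000 (head:    ^)
Head positions at steps 0..11: starting at 0, distinct positions visited = {-1, 0, 1, 2} -> 4 position(s)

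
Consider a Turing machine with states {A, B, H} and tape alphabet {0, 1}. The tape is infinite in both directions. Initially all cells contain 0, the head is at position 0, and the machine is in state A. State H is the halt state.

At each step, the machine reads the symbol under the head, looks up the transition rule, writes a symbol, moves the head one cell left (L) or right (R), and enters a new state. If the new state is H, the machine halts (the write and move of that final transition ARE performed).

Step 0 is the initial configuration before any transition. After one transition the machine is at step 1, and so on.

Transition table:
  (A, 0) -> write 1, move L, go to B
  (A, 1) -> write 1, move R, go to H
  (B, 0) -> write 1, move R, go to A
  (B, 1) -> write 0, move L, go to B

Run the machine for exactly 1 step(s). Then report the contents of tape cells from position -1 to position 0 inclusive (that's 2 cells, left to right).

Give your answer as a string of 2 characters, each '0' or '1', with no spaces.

Answer: 01

Derivation:
Step 1: in state A at pos 0, read 0 -> (A,0)->write 1,move L,goto B. Now: state=B, head=-1, tape[-2..1]=0010 (head:  ^)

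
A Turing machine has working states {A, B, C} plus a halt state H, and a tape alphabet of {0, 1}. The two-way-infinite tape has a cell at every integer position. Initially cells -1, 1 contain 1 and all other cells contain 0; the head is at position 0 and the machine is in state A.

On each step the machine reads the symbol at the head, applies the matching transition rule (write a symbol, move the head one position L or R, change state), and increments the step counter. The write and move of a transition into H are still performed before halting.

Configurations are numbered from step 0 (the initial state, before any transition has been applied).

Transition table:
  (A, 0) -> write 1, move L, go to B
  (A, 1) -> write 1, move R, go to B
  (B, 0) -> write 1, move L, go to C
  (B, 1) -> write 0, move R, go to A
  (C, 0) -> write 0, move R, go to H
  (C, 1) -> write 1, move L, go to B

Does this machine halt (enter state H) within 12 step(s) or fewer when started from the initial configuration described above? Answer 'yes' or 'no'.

Answer: yes

Derivation:
Step 1: in state A at pos 0, read 0 -> (A,0)->write 1,move L,goto B. Now: state=B, head=-1, tape[-2..2]=01110 (head:  ^)
Step 2: in state B at pos -1, read 1 -> (B,1)->write 0,move R,goto A. Now: state=A, head=0, tape[-2..2]=00110 (head:   ^)
Step 3: in state A at pos 0, read 1 -> (A,1)->write 1,move R,goto B. Now: state=B, head=1, tape[-2..2]=00110 (head:    ^)
Step 4: in state B at pos 1, read 1 -> (B,1)->write 0,move R,goto A. Now: state=A, head=2, tape[-2..3]=001000 (head:     ^)
Step 5: in state A at pos 2, read 0 -> (A,0)->write 1,move L,goto B. Now: state=B, head=1, tape[-2..3]=001010 (head:    ^)
Step 6: in state B at pos 1, read 0 -> (B,0)->write 1,move L,goto C. Now: state=C, head=0, tape[-2..3]=001110 (head:   ^)
Step 7: in state C at pos 0, read 1 -> (C,1)->write 1,move L,goto B. Now: state=B, head=-1, tape[-2..3]=001110 (head:  ^)
Step 8: in state B at pos -1, read 0 -> (B,0)->write 1,move L,goto C. Now: state=C, head=-2, tape[-3..3]=0011110 (head:  ^)
Step 9: in state C at pos -2, read 0 -> (C,0)->write 0,move R,goto H. Now: state=H, head=-1, tape[-3..3]=0011110 (head:   ^)
State H reached at step 9; 9 <= 12 -> yes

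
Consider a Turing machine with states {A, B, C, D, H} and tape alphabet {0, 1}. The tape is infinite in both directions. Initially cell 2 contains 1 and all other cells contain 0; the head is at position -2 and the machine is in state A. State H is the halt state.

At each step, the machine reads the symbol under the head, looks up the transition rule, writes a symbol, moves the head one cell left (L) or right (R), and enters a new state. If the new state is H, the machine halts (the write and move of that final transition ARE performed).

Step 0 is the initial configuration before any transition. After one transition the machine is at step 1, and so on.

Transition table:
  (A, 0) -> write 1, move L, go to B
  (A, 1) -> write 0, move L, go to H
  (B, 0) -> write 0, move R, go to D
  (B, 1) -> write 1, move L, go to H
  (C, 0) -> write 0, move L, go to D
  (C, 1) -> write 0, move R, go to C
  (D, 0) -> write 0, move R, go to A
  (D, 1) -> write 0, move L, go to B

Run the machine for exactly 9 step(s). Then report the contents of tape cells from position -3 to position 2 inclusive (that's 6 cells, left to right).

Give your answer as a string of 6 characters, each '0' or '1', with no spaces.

Answer: 000001

Derivation:
Step 1: in state A at pos -2, read 0 -> (A,0)->write 1,move L,goto B. Now: state=B, head=-3, tape[-4..3]=00100010 (head:  ^)
Step 2: in state B at pos -3, read 0 -> (B,0)->write 0,move R,goto D. Now: state=D, head=-2, tape[-4..3]=00100010 (head:   ^)
Step 3: in state D at pos -2, read 1 -> (D,1)->write 0,move L,goto B. Now: state=B, head=-3, tape[-4..3]=00000010 (head:  ^)
Step 4: in state B at pos -3, read 0 -> (B,0)->write 0,move R,goto D. Now: state=D, head=-2, tape[-4..3]=00000010 (head:   ^)
Step 5: in state D at pos -2, read 0 -> (D,0)->write 0,move R,goto A. Now: state=A, head=-1, tape[-4..3]=00000010 (head:    ^)
Step 6: in state A at pos -1, read 0 -> (A,0)->write 1,move L,goto B. Now: state=B, head=-2, tape[-4..3]=00010010 (head:   ^)
Step 7: in state B at pos -2, read 0 -> (B,0)->write 0,move R,goto D. Now: state=D, head=-1, tape[-4..3]=00010010 (head:    ^)
Step 8: in state D at pos -1, read 1 -> (D,1)->write 0,move L,goto B. Now: state=B, head=-2, tape[-4..3]=00000010 (head:   ^)
Step 9: in state B at pos -2, read 0 -> (B,0)->write 0,move R,goto D. Now: state=D, head=-1, tape[-4..3]=00000010 (head:    ^)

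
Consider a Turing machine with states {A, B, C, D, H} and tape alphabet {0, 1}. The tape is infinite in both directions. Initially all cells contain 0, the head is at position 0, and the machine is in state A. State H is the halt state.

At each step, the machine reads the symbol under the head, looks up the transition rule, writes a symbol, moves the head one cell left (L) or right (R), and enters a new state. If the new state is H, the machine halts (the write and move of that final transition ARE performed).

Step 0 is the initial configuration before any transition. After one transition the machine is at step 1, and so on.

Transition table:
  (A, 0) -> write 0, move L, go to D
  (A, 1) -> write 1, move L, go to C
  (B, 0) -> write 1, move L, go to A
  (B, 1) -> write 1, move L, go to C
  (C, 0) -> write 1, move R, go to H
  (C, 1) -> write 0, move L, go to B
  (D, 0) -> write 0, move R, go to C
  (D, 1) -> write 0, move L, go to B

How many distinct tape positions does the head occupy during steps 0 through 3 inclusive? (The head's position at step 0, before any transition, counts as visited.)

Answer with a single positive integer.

Answer: 3

Derivation:
Step 1: in state A at pos 0, read 0 -> (A,0)->write 0,move L,goto D. Now: state=D, head=-1, tape[-2..1]=0000 (head:  ^)
Step 2: in state D at pos -1, read 0 -> (D,0)->write 0,move R,goto C. Now: state=C, head=0, tape[-2..1]=0000 (head:   ^)
Step 3: in state C at pos 0, read 0 -> (C,0)->write 1,move R,goto H. Now: state=H, head=1, tape[-2..2]=00100 (head:    ^)
Head positions at steps 0..3: starting at 0, distinct positions visited = {-1, 0, 1} -> 3 position(s)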